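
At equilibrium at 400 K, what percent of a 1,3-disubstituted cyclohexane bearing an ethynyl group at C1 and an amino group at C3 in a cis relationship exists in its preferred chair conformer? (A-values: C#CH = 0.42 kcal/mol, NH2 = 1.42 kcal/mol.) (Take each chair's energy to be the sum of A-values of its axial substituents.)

C1 and C3 have the same parity, so for the cis isomer the two substituents are e,e in one chair and a,a in the other.
Chair I (ethynyl axial, amino axial): E = 1.84 kcal/mol; chair II (ethynyl equatorial, amino equatorial): E = 0.00 kcal/mol.
ΔG = 1.84 kcal/mol between the two chairs.
K = exp(ΔG/RT) with R = 1.987×10⁻³ kcal mol⁻¹ K⁻¹ and T = 400 K gives K ≈ 10.1.
Fraction in the lower-energy chair = K/(K+1) = 91.0%.

91.0%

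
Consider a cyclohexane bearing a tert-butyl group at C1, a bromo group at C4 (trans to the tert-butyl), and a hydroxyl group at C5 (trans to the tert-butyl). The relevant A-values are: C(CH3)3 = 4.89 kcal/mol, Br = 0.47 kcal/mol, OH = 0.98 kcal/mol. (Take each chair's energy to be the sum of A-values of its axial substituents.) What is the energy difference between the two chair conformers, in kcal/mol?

Chair I (tert-butyl axial, bromo axial, hydroxyl equatorial): E = 5.36 kcal/mol.
Chair II (tert-butyl equatorial, bromo equatorial, hydroxyl axial): E = 0.98 kcal/mol.
ΔE = 5.36 − 0.98 = 4.38 kcal/mol; chair II is more stable.

4.38 kcal/mol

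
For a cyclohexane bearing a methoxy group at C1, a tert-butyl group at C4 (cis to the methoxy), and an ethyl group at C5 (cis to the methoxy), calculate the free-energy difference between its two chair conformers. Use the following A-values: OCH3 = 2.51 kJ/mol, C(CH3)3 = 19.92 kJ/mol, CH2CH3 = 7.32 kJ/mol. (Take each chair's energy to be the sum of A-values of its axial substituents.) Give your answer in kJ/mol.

10.09 kJ/mol

Chair I (methoxy axial, tert-butyl equatorial, ethyl axial): E = 9.83 kJ/mol.
Chair II (methoxy equatorial, tert-butyl axial, ethyl equatorial): E = 19.92 kJ/mol.
ΔE = 19.92 − 9.83 = 10.09 kJ/mol; chair I is more stable.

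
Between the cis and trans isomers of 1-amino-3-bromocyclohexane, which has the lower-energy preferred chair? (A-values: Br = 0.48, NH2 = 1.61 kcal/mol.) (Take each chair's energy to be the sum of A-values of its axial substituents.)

At 1,3 positions (parity same): cis → (e,e or a,a); trans → (a,e or e,a).
Best chair for cis: E = 0.00 kcal/mol; best chair for trans: E = 0.48 kcal/mol.
The cis isomer is lower by 0.48 kcal/mol.

cis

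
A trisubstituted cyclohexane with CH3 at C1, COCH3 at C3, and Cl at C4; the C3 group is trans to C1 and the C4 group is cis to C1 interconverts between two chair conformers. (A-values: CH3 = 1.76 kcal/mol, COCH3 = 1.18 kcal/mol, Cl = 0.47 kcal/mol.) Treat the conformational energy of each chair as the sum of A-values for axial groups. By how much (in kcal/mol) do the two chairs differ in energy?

0.11 kcal/mol

Chair I (methyl axial, acetyl equatorial, chloro equatorial): E = 1.76 kcal/mol.
Chair II (methyl equatorial, acetyl axial, chloro axial): E = 1.65 kcal/mol.
ΔE = 1.76 − 1.65 = 0.11 kcal/mol; chair II is more stable.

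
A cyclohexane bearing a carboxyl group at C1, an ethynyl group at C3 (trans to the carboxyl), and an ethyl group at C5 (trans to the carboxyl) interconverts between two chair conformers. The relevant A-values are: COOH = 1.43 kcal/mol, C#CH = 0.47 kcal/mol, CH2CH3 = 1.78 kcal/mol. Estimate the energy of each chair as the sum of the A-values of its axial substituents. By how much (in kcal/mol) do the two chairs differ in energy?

Chair I (carboxyl axial, ethynyl equatorial, ethyl equatorial): E = 1.43 kcal/mol.
Chair II (carboxyl equatorial, ethynyl axial, ethyl axial): E = 2.25 kcal/mol.
ΔE = 2.25 − 1.43 = 0.82 kcal/mol; chair I is more stable.

0.82 kcal/mol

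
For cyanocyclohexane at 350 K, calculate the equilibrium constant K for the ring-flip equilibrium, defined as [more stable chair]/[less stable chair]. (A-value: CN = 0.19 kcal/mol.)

One chair has the cyano group axial (E = 0.19 kcal/mol) and the other has it equatorial (E = 0).
ΔG = 0.19 kcal/mol between the two chairs.
K = exp(ΔG/RT) with R = 1.987×10⁻³ kcal mol⁻¹ K⁻¹ and T = 350 K gives K ≈ 1.31.

K ≈ 1.31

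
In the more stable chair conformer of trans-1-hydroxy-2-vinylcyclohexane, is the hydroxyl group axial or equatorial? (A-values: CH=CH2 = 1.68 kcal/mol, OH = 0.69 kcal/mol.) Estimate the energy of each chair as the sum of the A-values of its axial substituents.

equatorial

C1 and C2 have opposite parity, so for the trans isomer the two substituents are e,e in one chair and a,a in the other.
Chair I (vinyl axial, hydroxyl axial): E = 2.37 kcal/mol.
Chair II (vinyl equatorial, hydroxyl equatorial): E = 0.00 kcal/mol.
Chair II is the more stable (lower-energy) conformer, and in that chair the hydroxyl group is equatorial.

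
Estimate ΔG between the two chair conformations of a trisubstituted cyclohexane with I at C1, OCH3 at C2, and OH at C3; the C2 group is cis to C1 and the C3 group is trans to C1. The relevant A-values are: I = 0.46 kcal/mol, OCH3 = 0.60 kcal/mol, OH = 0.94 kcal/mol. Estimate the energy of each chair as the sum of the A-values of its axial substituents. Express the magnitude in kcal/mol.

1.08 kcal/mol

Chair I (iodo axial, methoxy equatorial, hydroxyl equatorial): E = 0.46 kcal/mol.
Chair II (iodo equatorial, methoxy axial, hydroxyl axial): E = 1.54 kcal/mol.
ΔE = 1.54 − 0.46 = 1.08 kcal/mol; chair I is more stable.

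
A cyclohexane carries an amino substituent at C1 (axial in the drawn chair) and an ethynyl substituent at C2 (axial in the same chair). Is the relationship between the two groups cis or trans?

C1 and C2 have opposite parity, so their axial bonds point in opposite directions.
With opposite-parity carbons, two substituents on the same face are one axial and one equatorial; opposite faces give both axial or both equatorial.
Here the groups are axial/axial → opposite face → trans.

trans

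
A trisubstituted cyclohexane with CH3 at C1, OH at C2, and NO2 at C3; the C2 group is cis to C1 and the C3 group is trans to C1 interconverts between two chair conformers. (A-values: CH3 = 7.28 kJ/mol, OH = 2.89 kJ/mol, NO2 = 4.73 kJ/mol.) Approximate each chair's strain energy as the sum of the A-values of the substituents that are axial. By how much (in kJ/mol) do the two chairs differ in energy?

0.34 kJ/mol

Chair I (methyl axial, hydroxyl equatorial, nitro equatorial): E = 7.28 kJ/mol.
Chair II (methyl equatorial, hydroxyl axial, nitro axial): E = 7.62 kJ/mol.
ΔE = 7.62 − 7.28 = 0.34 kJ/mol; chair I is more stable.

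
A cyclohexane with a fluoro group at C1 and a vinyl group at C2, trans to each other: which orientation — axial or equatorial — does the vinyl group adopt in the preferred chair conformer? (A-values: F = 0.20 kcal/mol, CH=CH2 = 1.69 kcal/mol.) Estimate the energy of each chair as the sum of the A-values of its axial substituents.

equatorial

C1 and C2 have opposite parity, so for the trans isomer the two substituents are e,e in one chair and a,a in the other.
Chair I (fluoro axial, vinyl axial): E = 1.89 kcal/mol.
Chair II (fluoro equatorial, vinyl equatorial): E = 0.00 kcal/mol.
Chair II is the more stable (lower-energy) conformer, and in that chair the vinyl group is equatorial.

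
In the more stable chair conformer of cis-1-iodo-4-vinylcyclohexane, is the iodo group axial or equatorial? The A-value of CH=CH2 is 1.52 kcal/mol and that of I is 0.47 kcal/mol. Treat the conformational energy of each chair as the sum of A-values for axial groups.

axial

C1 and C4 have opposite parity, so for the cis isomer the two substituents are one axial and one equatorial in each chair.
Chair I (vinyl axial, iodo equatorial): E = 1.52 kcal/mol.
Chair II (vinyl equatorial, iodo axial): E = 0.47 kcal/mol.
Chair II is the more stable (lower-energy) conformer, and in that chair the iodo group is axial.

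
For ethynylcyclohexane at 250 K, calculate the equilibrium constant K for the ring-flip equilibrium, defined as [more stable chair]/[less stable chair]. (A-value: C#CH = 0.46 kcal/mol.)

One chair has the ethynyl group axial (E = 0.46 kcal/mol) and the other has it equatorial (E = 0).
ΔG = 0.46 kcal/mol between the two chairs.
K = exp(ΔG/RT) with R = 1.987×10⁻³ kcal mol⁻¹ K⁻¹ and T = 250 K gives K ≈ 2.52.

K ≈ 2.52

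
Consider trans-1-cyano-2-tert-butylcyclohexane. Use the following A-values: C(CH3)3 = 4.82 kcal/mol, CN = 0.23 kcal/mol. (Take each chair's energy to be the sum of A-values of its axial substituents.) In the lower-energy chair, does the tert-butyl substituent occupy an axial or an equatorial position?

C1 and C2 have opposite parity, so for the trans isomer the two substituents are e,e in one chair and a,a in the other.
Chair I (tert-butyl axial, cyano axial): E = 5.05 kcal/mol.
Chair II (tert-butyl equatorial, cyano equatorial): E = 0.00 kcal/mol.
Chair II is the more stable (lower-energy) conformer, and in that chair the tert-butyl group is equatorial.

equatorial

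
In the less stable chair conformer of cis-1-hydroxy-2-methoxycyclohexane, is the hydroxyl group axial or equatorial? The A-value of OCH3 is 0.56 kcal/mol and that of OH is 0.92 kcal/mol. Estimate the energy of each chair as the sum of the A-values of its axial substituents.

C1 and C2 have opposite parity, so for the cis isomer the two substituents are one axial and one equatorial in each chair.
Chair I (methoxy axial, hydroxyl equatorial): E = 0.56 kcal/mol.
Chair II (methoxy equatorial, hydroxyl axial): E = 0.92 kcal/mol.
Chair II is the less stable (higher-energy) conformer, and in that chair the hydroxyl group is axial.

axial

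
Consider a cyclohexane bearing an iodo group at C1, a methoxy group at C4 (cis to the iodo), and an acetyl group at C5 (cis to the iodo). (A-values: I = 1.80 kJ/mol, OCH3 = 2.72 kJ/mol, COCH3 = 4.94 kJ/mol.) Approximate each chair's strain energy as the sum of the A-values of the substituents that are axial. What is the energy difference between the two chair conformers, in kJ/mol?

Chair I (iodo axial, methoxy equatorial, acetyl axial): E = 6.74 kJ/mol.
Chair II (iodo equatorial, methoxy axial, acetyl equatorial): E = 2.72 kJ/mol.
ΔE = 6.74 − 2.72 = 4.02 kJ/mol; chair II is more stable.

4.02 kJ/mol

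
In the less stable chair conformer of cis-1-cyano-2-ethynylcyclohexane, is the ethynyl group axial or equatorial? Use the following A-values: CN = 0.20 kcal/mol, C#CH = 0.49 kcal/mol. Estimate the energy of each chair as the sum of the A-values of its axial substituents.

C1 and C2 have opposite parity, so for the cis isomer the two substituents are one axial and one equatorial in each chair.
Chair I (cyano axial, ethynyl equatorial): E = 0.20 kcal/mol.
Chair II (cyano equatorial, ethynyl axial): E = 0.49 kcal/mol.
Chair II is the less stable (higher-energy) conformer, and in that chair the ethynyl group is axial.

axial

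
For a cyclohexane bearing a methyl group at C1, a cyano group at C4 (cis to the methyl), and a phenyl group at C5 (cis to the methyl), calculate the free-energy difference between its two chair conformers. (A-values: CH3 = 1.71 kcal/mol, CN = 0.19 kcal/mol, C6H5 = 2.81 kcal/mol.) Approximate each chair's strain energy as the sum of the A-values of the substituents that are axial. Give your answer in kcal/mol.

4.33 kcal/mol

Chair I (methyl axial, cyano equatorial, phenyl axial): E = 4.52 kcal/mol.
Chair II (methyl equatorial, cyano axial, phenyl equatorial): E = 0.19 kcal/mol.
ΔE = 4.52 − 0.19 = 4.33 kcal/mol; chair II is more stable.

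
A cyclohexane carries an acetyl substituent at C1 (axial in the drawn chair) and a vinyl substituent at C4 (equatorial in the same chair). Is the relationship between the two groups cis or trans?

cis

C1 and C4 have opposite parity, so their axial bonds point in opposite directions.
With opposite-parity carbons, two substituents on the same face are one axial and one equatorial; opposite faces give both axial or both equatorial.
Here the groups are axial/equatorial → same face → cis.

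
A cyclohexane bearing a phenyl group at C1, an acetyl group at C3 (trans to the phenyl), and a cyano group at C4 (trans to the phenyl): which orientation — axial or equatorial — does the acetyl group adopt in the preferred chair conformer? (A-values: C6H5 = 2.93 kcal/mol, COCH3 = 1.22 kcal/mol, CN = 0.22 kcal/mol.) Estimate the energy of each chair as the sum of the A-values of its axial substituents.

axial

Chair I (phenyl axial, acetyl equatorial, cyano axial): E = 3.15 kcal/mol.
Chair II (phenyl equatorial, acetyl axial, cyano equatorial): E = 1.22 kcal/mol.
Chair II is the more stable (lower-energy) conformer, and in that chair the acetyl group is axial.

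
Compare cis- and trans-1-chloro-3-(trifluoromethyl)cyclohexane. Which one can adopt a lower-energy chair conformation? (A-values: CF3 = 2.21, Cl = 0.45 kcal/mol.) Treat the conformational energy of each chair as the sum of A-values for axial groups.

At 1,3 positions (parity same): cis → (e,e or a,a); trans → (a,e or e,a).
Best chair for cis: E = 0.00 kcal/mol; best chair for trans: E = 0.45 kcal/mol.
The cis isomer is lower by 0.45 kcal/mol.

cis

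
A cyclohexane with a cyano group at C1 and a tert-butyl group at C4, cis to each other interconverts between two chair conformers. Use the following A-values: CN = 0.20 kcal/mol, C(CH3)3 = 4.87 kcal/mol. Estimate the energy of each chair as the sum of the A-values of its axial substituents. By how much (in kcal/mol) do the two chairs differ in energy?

4.67 kcal/mol

C1 and C4 have opposite parity, so for the cis isomer the two substituents are one axial and one equatorial in each chair.
Chair I (cyano axial, tert-butyl equatorial): E = 0.20 kcal/mol.
Chair II (cyano equatorial, tert-butyl axial): E = 4.87 kcal/mol.
ΔE = 4.87 − 0.20 = 4.67 kcal/mol; chair I is more stable.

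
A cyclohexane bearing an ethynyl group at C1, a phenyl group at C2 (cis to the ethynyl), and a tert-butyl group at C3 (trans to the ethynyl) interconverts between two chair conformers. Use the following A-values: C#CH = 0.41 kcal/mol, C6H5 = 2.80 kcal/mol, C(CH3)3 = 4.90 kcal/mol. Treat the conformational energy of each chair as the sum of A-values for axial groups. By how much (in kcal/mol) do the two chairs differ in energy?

Chair I (ethynyl axial, phenyl equatorial, tert-butyl equatorial): E = 0.41 kcal/mol.
Chair II (ethynyl equatorial, phenyl axial, tert-butyl axial): E = 7.70 kcal/mol.
ΔE = 7.70 − 0.41 = 7.29 kcal/mol; chair I is more stable.

7.29 kcal/mol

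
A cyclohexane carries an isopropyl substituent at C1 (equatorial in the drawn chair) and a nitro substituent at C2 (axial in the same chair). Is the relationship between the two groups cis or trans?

C1 and C2 have opposite parity, so their axial bonds point in opposite directions.
With opposite-parity carbons, two substituents on the same face are one axial and one equatorial; opposite faces give both axial or both equatorial.
Here the groups are equatorial/axial → same face → cis.

cis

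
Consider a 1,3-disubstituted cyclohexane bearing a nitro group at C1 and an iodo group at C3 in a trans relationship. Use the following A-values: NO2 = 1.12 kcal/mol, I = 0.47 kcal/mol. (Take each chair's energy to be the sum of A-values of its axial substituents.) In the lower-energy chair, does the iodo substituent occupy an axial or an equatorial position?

axial

C1 and C3 have the same parity, so for the trans isomer the two substituents are one axial and one equatorial in each chair.
Chair I (nitro axial, iodo equatorial): E = 1.12 kcal/mol.
Chair II (nitro equatorial, iodo axial): E = 0.47 kcal/mol.
Chair II is the more stable (lower-energy) conformer, and in that chair the iodo group is axial.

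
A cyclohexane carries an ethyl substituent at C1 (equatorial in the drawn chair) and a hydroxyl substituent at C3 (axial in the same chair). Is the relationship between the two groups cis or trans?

trans

C1 and C3 have the same parity, so their axial bonds point in the same direction.
With same-parity carbons, two substituents on the same face are both axial or both equatorial; opposite faces give one of each.
Here the groups are equatorial/axial → opposite face → trans.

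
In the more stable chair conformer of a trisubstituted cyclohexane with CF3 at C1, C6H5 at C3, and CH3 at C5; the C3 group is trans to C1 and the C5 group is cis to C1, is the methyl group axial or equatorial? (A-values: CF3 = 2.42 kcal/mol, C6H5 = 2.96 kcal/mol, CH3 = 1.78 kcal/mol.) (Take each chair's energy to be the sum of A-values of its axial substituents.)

equatorial

Chair I (trifluoromethyl axial, phenyl equatorial, methyl axial): E = 4.20 kcal/mol.
Chair II (trifluoromethyl equatorial, phenyl axial, methyl equatorial): E = 2.96 kcal/mol.
Chair II is the more stable (lower-energy) conformer, and in that chair the methyl group is equatorial.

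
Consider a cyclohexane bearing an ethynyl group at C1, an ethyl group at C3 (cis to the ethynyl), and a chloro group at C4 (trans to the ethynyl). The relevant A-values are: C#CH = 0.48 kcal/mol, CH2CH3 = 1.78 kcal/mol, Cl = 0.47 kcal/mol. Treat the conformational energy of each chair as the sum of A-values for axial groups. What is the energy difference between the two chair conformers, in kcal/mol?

2.73 kcal/mol

Chair I (ethynyl axial, ethyl axial, chloro axial): E = 2.73 kcal/mol.
Chair II (ethynyl equatorial, ethyl equatorial, chloro equatorial): E = 0.00 kcal/mol.
ΔE = 2.73 − 0.00 = 2.73 kcal/mol; chair II is more stable.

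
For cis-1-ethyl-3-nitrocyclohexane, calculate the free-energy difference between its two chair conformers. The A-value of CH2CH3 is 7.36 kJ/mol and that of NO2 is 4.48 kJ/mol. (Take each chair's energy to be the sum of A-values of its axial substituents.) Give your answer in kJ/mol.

C1 and C3 have the same parity, so for the cis isomer the two substituents are e,e in one chair and a,a in the other.
Chair I (ethyl axial, nitro axial): E = 11.84 kJ/mol.
Chair II (ethyl equatorial, nitro equatorial): E = 0.00 kJ/mol.
ΔE = 11.84 − 0.00 = 11.84 kJ/mol; chair II is more stable.

11.84 kJ/mol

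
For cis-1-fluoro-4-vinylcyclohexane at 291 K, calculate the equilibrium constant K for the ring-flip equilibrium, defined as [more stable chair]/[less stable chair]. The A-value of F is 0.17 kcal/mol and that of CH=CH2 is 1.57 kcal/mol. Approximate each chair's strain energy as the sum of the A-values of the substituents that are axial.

K ≈ 11.3

C1 and C4 have opposite parity, so for the cis isomer the two substituents are one axial and one equatorial in each chair.
Chair I (fluoro axial, vinyl equatorial): E = 0.17 kcal/mol; chair II (fluoro equatorial, vinyl axial): E = 1.57 kcal/mol.
ΔG = 1.40 kcal/mol between the two chairs.
K = exp(ΔG/RT) with R = 1.987×10⁻³ kcal mol⁻¹ K⁻¹ and T = 291 K gives K ≈ 11.3.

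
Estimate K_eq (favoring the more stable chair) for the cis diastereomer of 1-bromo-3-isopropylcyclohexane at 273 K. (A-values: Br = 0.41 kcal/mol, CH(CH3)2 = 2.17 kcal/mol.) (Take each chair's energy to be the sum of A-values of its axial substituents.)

C1 and C3 have the same parity, so for the cis isomer the two substituents are e,e in one chair and a,a in the other.
Chair I (bromo axial, isopropyl axial): E = 2.58 kcal/mol; chair II (bromo equatorial, isopropyl equatorial): E = 0.00 kcal/mol.
ΔG = 2.58 kcal/mol between the two chairs.
K = exp(ΔG/RT) with R = 1.987×10⁻³ kcal mol⁻¹ K⁻¹ and T = 273 K gives K ≈ 116.

K ≈ 116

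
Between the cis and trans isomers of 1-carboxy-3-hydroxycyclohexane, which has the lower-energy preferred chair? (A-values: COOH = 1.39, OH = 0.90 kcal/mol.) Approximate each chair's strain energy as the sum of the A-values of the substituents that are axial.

cis

At 1,3 positions (parity same): cis → (e,e or a,a); trans → (a,e or e,a).
Best chair for cis: E = 0.00 kcal/mol; best chair for trans: E = 0.90 kcal/mol.
The cis isomer is lower by 0.90 kcal/mol.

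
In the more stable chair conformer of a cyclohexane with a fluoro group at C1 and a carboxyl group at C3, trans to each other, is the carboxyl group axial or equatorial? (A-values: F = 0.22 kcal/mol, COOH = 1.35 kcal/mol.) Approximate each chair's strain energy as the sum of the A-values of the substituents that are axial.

equatorial

C1 and C3 have the same parity, so for the trans isomer the two substituents are one axial and one equatorial in each chair.
Chair I (fluoro axial, carboxyl equatorial): E = 0.22 kcal/mol.
Chair II (fluoro equatorial, carboxyl axial): E = 1.35 kcal/mol.
Chair I is the more stable (lower-energy) conformer, and in that chair the carboxyl group is equatorial.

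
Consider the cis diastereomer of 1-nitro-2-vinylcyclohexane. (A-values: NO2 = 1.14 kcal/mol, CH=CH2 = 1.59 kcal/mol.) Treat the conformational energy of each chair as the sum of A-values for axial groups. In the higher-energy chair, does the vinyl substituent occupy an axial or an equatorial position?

axial

C1 and C2 have opposite parity, so for the cis isomer the two substituents are one axial and one equatorial in each chair.
Chair I (nitro axial, vinyl equatorial): E = 1.14 kcal/mol.
Chair II (nitro equatorial, vinyl axial): E = 1.59 kcal/mol.
Chair II is the less stable (higher-energy) conformer, and in that chair the vinyl group is axial.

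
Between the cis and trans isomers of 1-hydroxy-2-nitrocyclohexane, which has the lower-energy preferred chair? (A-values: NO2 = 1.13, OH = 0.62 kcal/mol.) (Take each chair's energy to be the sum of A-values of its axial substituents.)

trans

At 1,2 positions (parity opposite): cis → (a,e or e,a); trans → (e,e or a,a).
Best chair for cis: E = 0.62 kcal/mol; best chair for trans: E = 0.00 kcal/mol.
The trans isomer is lower by 0.62 kcal/mol.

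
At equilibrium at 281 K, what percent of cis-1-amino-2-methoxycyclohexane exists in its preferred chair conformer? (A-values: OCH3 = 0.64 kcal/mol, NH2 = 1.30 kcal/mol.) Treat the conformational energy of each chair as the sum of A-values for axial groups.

C1 and C2 have opposite parity, so for the cis isomer the two substituents are one axial and one equatorial in each chair.
Chair I (methoxy axial, amino equatorial): E = 0.64 kcal/mol; chair II (methoxy equatorial, amino axial): E = 1.30 kcal/mol.
ΔG = 0.66 kcal/mol between the two chairs.
K = exp(ΔG/RT) with R = 1.987×10⁻³ kcal mol⁻¹ K⁻¹ and T = 281 K gives K ≈ 3.26.
Fraction in the lower-energy chair = K/(K+1) = 76.5%.

76.5%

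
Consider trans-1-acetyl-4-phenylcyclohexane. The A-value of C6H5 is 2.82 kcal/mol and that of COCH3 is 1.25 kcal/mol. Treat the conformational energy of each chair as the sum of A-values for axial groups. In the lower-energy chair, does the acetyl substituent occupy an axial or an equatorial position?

C1 and C4 have opposite parity, so for the trans isomer the two substituents are e,e in one chair and a,a in the other.
Chair I (phenyl axial, acetyl axial): E = 4.07 kcal/mol.
Chair II (phenyl equatorial, acetyl equatorial): E = 0.00 kcal/mol.
Chair II is the more stable (lower-energy) conformer, and in that chair the acetyl group is equatorial.

equatorial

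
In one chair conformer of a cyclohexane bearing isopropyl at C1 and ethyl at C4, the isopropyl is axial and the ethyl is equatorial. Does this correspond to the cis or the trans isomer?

cis

C1 and C4 have opposite parity, so their axial bonds point in opposite directions.
With opposite-parity carbons, two substituents on the same face are one axial and one equatorial; opposite faces give both axial or both equatorial.
Here the groups are axial/equatorial → same face → cis.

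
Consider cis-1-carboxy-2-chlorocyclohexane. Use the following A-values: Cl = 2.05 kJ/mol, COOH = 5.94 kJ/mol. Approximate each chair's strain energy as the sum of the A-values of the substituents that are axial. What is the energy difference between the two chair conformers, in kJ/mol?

3.89 kJ/mol

C1 and C2 have opposite parity, so for the cis isomer the two substituents are one axial and one equatorial in each chair.
Chair I (chloro axial, carboxyl equatorial): E = 2.05 kJ/mol.
Chair II (chloro equatorial, carboxyl axial): E = 5.94 kJ/mol.
ΔE = 5.94 − 2.05 = 3.89 kJ/mol; chair I is more stable.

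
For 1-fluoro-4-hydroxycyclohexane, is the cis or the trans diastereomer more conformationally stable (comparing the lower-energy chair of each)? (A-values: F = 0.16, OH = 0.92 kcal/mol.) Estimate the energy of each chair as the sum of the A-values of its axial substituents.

At 1,4 positions (parity opposite): cis → (a,e or e,a); trans → (e,e or a,a).
Best chair for cis: E = 0.16 kcal/mol; best chair for trans: E = 0.00 kcal/mol.
The trans isomer is lower by 0.16 kcal/mol.

trans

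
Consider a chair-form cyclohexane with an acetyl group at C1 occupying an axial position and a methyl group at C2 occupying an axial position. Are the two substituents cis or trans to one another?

trans

C1 and C2 have opposite parity, so their axial bonds point in opposite directions.
With opposite-parity carbons, two substituents on the same face are one axial and one equatorial; opposite faces give both axial or both equatorial.
Here the groups are axial/axial → opposite face → trans.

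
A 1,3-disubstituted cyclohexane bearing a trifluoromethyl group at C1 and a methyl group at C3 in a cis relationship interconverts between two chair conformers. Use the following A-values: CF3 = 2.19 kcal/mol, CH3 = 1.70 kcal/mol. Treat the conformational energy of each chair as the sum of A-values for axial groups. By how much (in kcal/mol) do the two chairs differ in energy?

C1 and C3 have the same parity, so for the cis isomer the two substituents are e,e in one chair and a,a in the other.
Chair I (trifluoromethyl axial, methyl axial): E = 3.89 kcal/mol.
Chair II (trifluoromethyl equatorial, methyl equatorial): E = 0.00 kcal/mol.
ΔE = 3.89 − 0.00 = 3.89 kcal/mol; chair II is more stable.

3.89 kcal/mol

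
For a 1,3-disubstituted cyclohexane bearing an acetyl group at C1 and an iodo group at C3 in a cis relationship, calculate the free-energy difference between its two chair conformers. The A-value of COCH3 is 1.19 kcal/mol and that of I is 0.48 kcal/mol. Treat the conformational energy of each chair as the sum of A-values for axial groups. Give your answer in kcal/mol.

C1 and C3 have the same parity, so for the cis isomer the two substituents are e,e in one chair and a,a in the other.
Chair I (acetyl axial, iodo axial): E = 1.67 kcal/mol.
Chair II (acetyl equatorial, iodo equatorial): E = 0.00 kcal/mol.
ΔE = 1.67 − 0.00 = 1.67 kcal/mol; chair II is more stable.

1.67 kcal/mol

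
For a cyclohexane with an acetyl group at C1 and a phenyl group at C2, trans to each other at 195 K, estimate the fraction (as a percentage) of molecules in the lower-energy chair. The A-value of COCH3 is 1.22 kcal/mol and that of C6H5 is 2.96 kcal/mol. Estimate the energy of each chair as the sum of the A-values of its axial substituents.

C1 and C2 have opposite parity, so for the trans isomer the two substituents are e,e in one chair and a,a in the other.
Chair I (acetyl axial, phenyl axial): E = 4.18 kcal/mol; chair II (acetyl equatorial, phenyl equatorial): E = 0.00 kcal/mol.
ΔG = 4.18 kcal/mol between the two chairs.
K = exp(ΔG/RT) with R = 1.987×10⁻³ kcal mol⁻¹ K⁻¹ and T = 195 K gives K ≈ 4.84e+04.
Fraction in the lower-energy chair = K/(K+1) = 100.0%.

100.0%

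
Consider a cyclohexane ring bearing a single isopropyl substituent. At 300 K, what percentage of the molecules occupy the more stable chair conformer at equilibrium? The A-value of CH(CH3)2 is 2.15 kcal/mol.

97.4%

One chair has the isopropyl group axial (E = 2.15 kcal/mol) and the other has it equatorial (E = 0).
ΔG = 2.15 kcal/mol between the two chairs.
K = exp(ΔG/RT) with R = 1.987×10⁻³ kcal mol⁻¹ K⁻¹ and T = 300 K gives K ≈ 36.8.
Fraction in the lower-energy chair = K/(K+1) = 97.4%.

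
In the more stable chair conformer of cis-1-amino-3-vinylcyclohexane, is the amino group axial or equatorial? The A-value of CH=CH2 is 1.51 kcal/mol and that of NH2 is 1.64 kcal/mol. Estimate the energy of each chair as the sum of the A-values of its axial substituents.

equatorial

C1 and C3 have the same parity, so for the cis isomer the two substituents are e,e in one chair and a,a in the other.
Chair I (vinyl axial, amino axial): E = 3.15 kcal/mol.
Chair II (vinyl equatorial, amino equatorial): E = 0.00 kcal/mol.
Chair II is the more stable (lower-energy) conformer, and in that chair the amino group is equatorial.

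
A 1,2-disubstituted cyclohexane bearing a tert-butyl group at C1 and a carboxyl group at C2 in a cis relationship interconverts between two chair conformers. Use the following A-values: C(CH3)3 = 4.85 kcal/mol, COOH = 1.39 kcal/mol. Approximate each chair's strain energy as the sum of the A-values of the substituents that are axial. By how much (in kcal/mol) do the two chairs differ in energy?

C1 and C2 have opposite parity, so for the cis isomer the two substituents are one axial and one equatorial in each chair.
Chair I (tert-butyl axial, carboxyl equatorial): E = 4.85 kcal/mol.
Chair II (tert-butyl equatorial, carboxyl axial): E = 1.39 kcal/mol.
ΔE = 4.85 − 1.39 = 3.46 kcal/mol; chair II is more stable.

3.46 kcal/mol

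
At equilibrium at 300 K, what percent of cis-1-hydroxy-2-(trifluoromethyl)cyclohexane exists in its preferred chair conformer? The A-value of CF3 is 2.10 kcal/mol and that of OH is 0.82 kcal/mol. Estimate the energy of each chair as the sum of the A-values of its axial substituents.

C1 and C2 have opposite parity, so for the cis isomer the two substituents are one axial and one equatorial in each chair.
Chair I (trifluoromethyl axial, hydroxyl equatorial): E = 2.10 kcal/mol; chair II (trifluoromethyl equatorial, hydroxyl axial): E = 0.82 kcal/mol.
ΔG = 1.28 kcal/mol between the two chairs.
K = exp(ΔG/RT) with R = 1.987×10⁻³ kcal mol⁻¹ K⁻¹ and T = 300 K gives K ≈ 8.56.
Fraction in the lower-energy chair = K/(K+1) = 89.5%.

89.5%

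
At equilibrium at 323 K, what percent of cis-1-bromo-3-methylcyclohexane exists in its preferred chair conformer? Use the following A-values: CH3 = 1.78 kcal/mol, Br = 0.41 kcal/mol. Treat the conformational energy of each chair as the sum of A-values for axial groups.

C1 and C3 have the same parity, so for the cis isomer the two substituents are e,e in one chair and a,a in the other.
Chair I (methyl axial, bromo axial): E = 2.19 kcal/mol; chair II (methyl equatorial, bromo equatorial): E = 0.00 kcal/mol.
ΔG = 2.19 kcal/mol between the two chairs.
K = exp(ΔG/RT) with R = 1.987×10⁻³ kcal mol⁻¹ K⁻¹ and T = 323 K gives K ≈ 30.3.
Fraction in the lower-energy chair = K/(K+1) = 96.8%.

96.8%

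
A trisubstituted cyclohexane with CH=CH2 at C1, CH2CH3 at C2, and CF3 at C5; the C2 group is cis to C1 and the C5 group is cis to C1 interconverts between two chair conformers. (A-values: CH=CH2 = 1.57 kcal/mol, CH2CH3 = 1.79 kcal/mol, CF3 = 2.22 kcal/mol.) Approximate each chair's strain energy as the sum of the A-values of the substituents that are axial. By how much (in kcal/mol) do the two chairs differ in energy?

Chair I (vinyl axial, ethyl equatorial, trifluoromethyl axial): E = 3.79 kcal/mol.
Chair II (vinyl equatorial, ethyl axial, trifluoromethyl equatorial): E = 1.79 kcal/mol.
ΔE = 3.79 − 1.79 = 2.00 kcal/mol; chair II is more stable.

2.00 kcal/mol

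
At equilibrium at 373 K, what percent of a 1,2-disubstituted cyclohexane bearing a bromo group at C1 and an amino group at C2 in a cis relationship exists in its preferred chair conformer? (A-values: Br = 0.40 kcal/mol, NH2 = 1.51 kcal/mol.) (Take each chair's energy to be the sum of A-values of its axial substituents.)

C1 and C2 have opposite parity, so for the cis isomer the two substituents are one axial and one equatorial in each chair.
Chair I (bromo axial, amino equatorial): E = 0.40 kcal/mol; chair II (bromo equatorial, amino axial): E = 1.51 kcal/mol.
ΔG = 1.11 kcal/mol between the two chairs.
K = exp(ΔG/RT) with R = 1.987×10⁻³ kcal mol⁻¹ K⁻¹ and T = 373 K gives K ≈ 4.47.
Fraction in the lower-energy chair = K/(K+1) = 81.7%.

81.7%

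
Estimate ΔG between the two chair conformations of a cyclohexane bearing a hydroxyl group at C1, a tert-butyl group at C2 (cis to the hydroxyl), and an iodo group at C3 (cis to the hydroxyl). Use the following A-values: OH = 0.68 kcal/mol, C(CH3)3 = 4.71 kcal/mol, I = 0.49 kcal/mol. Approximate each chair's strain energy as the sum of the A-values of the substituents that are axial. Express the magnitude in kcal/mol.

Chair I (hydroxyl axial, tert-butyl equatorial, iodo axial): E = 1.17 kcal/mol.
Chair II (hydroxyl equatorial, tert-butyl axial, iodo equatorial): E = 4.71 kcal/mol.
ΔE = 4.71 − 1.17 = 3.54 kcal/mol; chair I is more stable.

3.54 kcal/mol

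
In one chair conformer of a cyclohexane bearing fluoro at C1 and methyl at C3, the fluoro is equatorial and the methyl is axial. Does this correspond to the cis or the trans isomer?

trans

C1 and C3 have the same parity, so their axial bonds point in the same direction.
With same-parity carbons, two substituents on the same face are both axial or both equatorial; opposite faces give one of each.
Here the groups are equatorial/axial → opposite face → trans.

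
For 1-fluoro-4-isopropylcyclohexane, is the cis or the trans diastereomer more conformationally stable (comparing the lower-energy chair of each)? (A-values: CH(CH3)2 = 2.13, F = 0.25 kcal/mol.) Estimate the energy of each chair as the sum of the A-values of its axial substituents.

trans

At 1,4 positions (parity opposite): cis → (a,e or e,a); trans → (e,e or a,a).
Best chair for cis: E = 0.25 kcal/mol; best chair for trans: E = 0.00 kcal/mol.
The trans isomer is lower by 0.25 kcal/mol.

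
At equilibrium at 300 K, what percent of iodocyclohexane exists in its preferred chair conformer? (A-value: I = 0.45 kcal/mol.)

One chair has the iodo group axial (E = 0.45 kcal/mol) and the other has it equatorial (E = 0).
ΔG = 0.45 kcal/mol between the two chairs.
K = exp(ΔG/RT) with R = 1.987×10⁻³ kcal mol⁻¹ K⁻¹ and T = 300 K gives K ≈ 2.13.
Fraction in the lower-energy chair = K/(K+1) = 68.0%.

68.0%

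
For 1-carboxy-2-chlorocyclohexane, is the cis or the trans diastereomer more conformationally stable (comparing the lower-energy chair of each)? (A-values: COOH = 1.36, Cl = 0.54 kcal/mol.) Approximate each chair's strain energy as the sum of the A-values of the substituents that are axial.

At 1,2 positions (parity opposite): cis → (a,e or e,a); trans → (e,e or a,a).
Best chair for cis: E = 0.54 kcal/mol; best chair for trans: E = 0.00 kcal/mol.
The trans isomer is lower by 0.54 kcal/mol.

trans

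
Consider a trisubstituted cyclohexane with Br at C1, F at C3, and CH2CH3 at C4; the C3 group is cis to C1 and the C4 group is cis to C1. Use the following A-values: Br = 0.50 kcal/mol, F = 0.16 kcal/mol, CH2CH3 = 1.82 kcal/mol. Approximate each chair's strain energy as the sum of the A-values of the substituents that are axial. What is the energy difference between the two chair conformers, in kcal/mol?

1.16 kcal/mol

Chair I (bromo axial, fluoro axial, ethyl equatorial): E = 0.66 kcal/mol.
Chair II (bromo equatorial, fluoro equatorial, ethyl axial): E = 1.82 kcal/mol.
ΔE = 1.82 − 0.66 = 1.16 kcal/mol; chair I is more stable.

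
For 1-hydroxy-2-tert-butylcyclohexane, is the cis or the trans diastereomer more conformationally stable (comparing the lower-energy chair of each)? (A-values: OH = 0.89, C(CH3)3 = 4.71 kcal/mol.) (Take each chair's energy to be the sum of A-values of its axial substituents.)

At 1,2 positions (parity opposite): cis → (a,e or e,a); trans → (e,e or a,a).
Best chair for cis: E = 0.89 kcal/mol; best chair for trans: E = 0.00 kcal/mol.
The trans isomer is lower by 0.89 kcal/mol.

trans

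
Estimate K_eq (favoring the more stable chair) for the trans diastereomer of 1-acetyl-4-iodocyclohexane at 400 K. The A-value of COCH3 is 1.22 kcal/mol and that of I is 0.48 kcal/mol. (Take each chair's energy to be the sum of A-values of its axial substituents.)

K ≈ 8.49

C1 and C4 have opposite parity, so for the trans isomer the two substituents are e,e in one chair and a,a in the other.
Chair I (acetyl axial, iodo axial): E = 1.70 kcal/mol; chair II (acetyl equatorial, iodo equatorial): E = 0.00 kcal/mol.
ΔG = 1.70 kcal/mol between the two chairs.
K = exp(ΔG/RT) with R = 1.987×10⁻³ kcal mol⁻¹ K⁻¹ and T = 400 K gives K ≈ 8.49.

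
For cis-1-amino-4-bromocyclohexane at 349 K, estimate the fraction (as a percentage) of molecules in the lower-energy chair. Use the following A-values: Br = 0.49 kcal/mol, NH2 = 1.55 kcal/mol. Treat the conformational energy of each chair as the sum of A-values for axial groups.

82.2%

C1 and C4 have opposite parity, so for the cis isomer the two substituents are one axial and one equatorial in each chair.
Chair I (bromo axial, amino equatorial): E = 0.49 kcal/mol; chair II (bromo equatorial, amino axial): E = 1.55 kcal/mol.
ΔG = 1.06 kcal/mol between the two chairs.
K = exp(ΔG/RT) with R = 1.987×10⁻³ kcal mol⁻¹ K⁻¹ and T = 349 K gives K ≈ 4.61.
Fraction in the lower-energy chair = K/(K+1) = 82.2%.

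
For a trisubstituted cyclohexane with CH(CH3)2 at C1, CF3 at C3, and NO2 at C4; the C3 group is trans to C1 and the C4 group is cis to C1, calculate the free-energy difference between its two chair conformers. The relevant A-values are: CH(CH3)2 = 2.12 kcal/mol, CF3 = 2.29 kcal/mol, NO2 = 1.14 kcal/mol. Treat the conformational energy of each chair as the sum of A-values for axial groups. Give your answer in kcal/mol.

1.31 kcal/mol

Chair I (isopropyl axial, trifluoromethyl equatorial, nitro equatorial): E = 2.12 kcal/mol.
Chair II (isopropyl equatorial, trifluoromethyl axial, nitro axial): E = 3.43 kcal/mol.
ΔE = 3.43 − 2.12 = 1.31 kcal/mol; chair I is more stable.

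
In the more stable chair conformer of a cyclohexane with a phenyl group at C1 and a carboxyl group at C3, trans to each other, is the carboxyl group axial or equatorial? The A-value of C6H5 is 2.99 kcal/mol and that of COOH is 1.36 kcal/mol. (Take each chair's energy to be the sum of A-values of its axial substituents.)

C1 and C3 have the same parity, so for the trans isomer the two substituents are one axial and one equatorial in each chair.
Chair I (phenyl axial, carboxyl equatorial): E = 2.99 kcal/mol.
Chair II (phenyl equatorial, carboxyl axial): E = 1.36 kcal/mol.
Chair II is the more stable (lower-energy) conformer, and in that chair the carboxyl group is axial.

axial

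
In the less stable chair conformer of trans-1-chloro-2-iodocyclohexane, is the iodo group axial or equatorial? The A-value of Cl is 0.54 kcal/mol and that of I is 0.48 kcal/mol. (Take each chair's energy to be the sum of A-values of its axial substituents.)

axial

C1 and C2 have opposite parity, so for the trans isomer the two substituents are e,e in one chair and a,a in the other.
Chair I (chloro axial, iodo axial): E = 1.02 kcal/mol.
Chair II (chloro equatorial, iodo equatorial): E = 0.00 kcal/mol.
Chair I is the less stable (higher-energy) conformer, and in that chair the iodo group is axial.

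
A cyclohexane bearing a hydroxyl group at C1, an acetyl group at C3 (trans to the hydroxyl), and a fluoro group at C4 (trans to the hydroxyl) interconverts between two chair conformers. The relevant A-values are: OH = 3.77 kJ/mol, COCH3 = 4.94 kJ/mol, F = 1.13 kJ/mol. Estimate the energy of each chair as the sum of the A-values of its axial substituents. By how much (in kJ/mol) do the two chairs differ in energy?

0.04 kJ/mol

Chair I (hydroxyl axial, acetyl equatorial, fluoro axial): E = 4.90 kJ/mol.
Chair II (hydroxyl equatorial, acetyl axial, fluoro equatorial): E = 4.94 kJ/mol.
ΔE = 4.94 − 4.90 = 0.04 kJ/mol; chair I is more stable.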